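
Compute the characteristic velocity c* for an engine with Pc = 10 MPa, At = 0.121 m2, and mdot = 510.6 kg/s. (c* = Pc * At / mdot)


c* = 10e6 * 0.121 / 510.6 = 2370 m/s

2370 m/s


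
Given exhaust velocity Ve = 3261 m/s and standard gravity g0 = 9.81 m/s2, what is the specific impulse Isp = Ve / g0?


Isp = Ve / g0 = 3261 / 9.81 = 332.4 s

332.4 s


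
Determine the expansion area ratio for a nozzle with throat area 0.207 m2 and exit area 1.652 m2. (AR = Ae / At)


AR = 1.652 / 0.207 = 8.0

8.0


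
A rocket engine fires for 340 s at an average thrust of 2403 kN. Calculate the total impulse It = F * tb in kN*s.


It = 2403 * 340 = 817020 kN*s

817020 kN*s


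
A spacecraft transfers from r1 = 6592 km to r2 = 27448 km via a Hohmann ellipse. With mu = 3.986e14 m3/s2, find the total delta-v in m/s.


V1 = sqrt(mu/r1) = 7776.07 m/s
dV1 = V1*(sqrt(2*r2/(r1+r2)) - 1) = 2098.9 m/s
V2 = sqrt(mu/r2) = 3810.77 m/s
dV2 = V2*(1 - sqrt(2*r1/(r1+r2))) = 1439.17 m/s
Total dV = 3538 m/s

3538 m/s


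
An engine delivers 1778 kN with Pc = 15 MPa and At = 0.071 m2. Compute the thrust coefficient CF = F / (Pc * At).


CF = 1778000 / (15e6 * 0.071) = 1.67

1.67


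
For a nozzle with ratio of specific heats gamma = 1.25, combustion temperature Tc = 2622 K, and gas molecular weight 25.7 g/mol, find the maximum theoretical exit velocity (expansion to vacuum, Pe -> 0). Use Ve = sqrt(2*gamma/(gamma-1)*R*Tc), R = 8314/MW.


R = 8314 / 25.7 = 323.5 J/(kg.K)
Ve = sqrt(2 * 1.25 / (1.25 - 1) * 323.5 * 2622) = 2912 m/s

2912 m/s


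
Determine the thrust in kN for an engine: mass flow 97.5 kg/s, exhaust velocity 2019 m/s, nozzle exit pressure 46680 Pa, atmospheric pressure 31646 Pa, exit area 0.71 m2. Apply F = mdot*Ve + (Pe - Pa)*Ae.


F = 97.5 * 2019 + (46680 - 31646) * 0.71 = 207527.0 N = 207.5 kN

207.5 kN


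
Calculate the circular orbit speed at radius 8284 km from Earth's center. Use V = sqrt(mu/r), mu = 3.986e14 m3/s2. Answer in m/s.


V = sqrt(3.986e14 / 8284000) = 6937 m/s

6937 m/s


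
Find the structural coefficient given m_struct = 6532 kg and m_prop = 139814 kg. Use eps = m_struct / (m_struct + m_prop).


eps = 6532 / (6532 + 139814) = 0.0446

0.0446


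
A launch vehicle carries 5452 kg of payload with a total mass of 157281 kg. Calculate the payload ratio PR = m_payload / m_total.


PR = 5452 / 157281 = 0.0347

0.0347


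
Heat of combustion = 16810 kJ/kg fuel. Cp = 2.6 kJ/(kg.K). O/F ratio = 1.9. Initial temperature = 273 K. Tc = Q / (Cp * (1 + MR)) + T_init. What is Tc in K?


Tc = 16810 / (2.6 * (1 + 1.9)) + 273 = 2502 K

2502 K


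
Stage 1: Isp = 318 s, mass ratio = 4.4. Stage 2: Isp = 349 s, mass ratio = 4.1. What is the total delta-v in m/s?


dV1 = 318 * 9.81 * ln(4.4) = 4622.0 m/s
dV2 = 349 * 9.81 * ln(4.1) = 4830.8 m/s
Total dV = 4622.0 + 4830.8 = 9452.8 m/s ~ 9453 m/s

9453 m/s


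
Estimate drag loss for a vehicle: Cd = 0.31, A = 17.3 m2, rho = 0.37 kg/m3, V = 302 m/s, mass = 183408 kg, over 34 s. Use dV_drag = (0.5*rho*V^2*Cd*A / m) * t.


D = 0.5 * 0.37 * 302^2 * 0.31 * 17.3 = 90488.5 N
a = 90488.5 / 183408 = 0.4934 m/s2
dV = 0.4934 * 34 = 16.8 m/s

16.8 m/s


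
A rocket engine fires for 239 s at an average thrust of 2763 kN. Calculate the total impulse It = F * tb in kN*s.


It = 2763 * 239 = 660357 kN*s

660357 kN*s


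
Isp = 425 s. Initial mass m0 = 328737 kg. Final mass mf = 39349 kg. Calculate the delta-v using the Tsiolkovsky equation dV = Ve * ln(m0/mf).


Ve = 425 * 9.81 = 4169.25 m/s
dV = 4169.25 * ln(328737/39349) = 8850 m/s

8850 m/s


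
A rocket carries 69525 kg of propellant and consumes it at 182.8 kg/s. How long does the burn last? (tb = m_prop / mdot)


tb = 69525 / 182.8 = 380.3 s

380.3 s


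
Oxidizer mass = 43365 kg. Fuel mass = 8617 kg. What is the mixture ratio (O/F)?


MR = 43365 / 8617 = 5.03

5.03


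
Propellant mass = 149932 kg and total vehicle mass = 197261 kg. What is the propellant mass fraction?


PMF = 149932 / 197261 = 0.76

0.76


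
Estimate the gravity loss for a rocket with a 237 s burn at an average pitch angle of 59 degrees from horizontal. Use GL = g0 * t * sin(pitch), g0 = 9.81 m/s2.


GL = 9.81 * 237 * sin(59 deg) = 1993 m/s

1993 m/s


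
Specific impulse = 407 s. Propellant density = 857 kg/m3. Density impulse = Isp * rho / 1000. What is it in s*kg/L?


rho*Isp = 407 * 857 / 1000 = 349 s*kg/L

349 s*kg/L


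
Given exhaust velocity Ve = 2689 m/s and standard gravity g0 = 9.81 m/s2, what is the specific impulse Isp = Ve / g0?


Isp = Ve / g0 = 2689 / 9.81 = 274.1 s

274.1 s


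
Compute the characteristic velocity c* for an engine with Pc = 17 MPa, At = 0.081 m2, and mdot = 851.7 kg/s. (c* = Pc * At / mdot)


c* = 17e6 * 0.081 / 851.7 = 1617 m/s

1617 m/s


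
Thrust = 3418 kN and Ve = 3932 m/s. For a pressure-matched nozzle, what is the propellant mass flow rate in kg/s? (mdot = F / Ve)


mdot = F / Ve = 3418000 / 3932 = 869.3 kg/s

869.3 kg/s


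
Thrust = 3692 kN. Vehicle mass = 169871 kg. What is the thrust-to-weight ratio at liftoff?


TWR = 3692000 / (169871 * 9.81) = 2.22

2.22


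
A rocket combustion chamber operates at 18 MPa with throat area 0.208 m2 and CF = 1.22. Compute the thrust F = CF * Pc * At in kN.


F = 1.22 * 18e6 * 0.208 = 4.5677e+06 N = 4567.7 kN

4567.7 kN


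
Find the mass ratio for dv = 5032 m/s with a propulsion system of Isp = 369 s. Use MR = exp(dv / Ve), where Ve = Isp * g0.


Ve = 369 * 9.81 = 3619.89 m/s
MR = exp(5032 / 3619.89) = 4.015

4.015


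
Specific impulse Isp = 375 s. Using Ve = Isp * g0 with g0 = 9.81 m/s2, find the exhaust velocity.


Ve = Isp * g0 = 375 * 9.81 = 3678.8 m/s

3678.8 m/s


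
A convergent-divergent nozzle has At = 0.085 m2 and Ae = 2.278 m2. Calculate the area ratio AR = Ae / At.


AR = 2.278 / 0.085 = 26.8

26.8


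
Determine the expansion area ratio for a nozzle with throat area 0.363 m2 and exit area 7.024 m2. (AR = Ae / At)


AR = 7.024 / 0.363 = 19.3

19.3


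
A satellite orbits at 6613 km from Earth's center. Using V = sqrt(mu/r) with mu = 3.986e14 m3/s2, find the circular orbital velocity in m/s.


V = sqrt(3.986e14 / 6613000) = 7764 m/s

7764 m/s


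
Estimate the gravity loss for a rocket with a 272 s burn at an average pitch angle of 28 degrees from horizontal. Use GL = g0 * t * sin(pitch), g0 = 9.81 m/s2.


GL = 9.81 * 272 * sin(28 deg) = 1253 m/s

1253 m/s


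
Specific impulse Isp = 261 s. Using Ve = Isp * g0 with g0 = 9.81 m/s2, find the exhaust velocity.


Ve = Isp * g0 = 261 * 9.81 = 2560.4 m/s

2560.4 m/s


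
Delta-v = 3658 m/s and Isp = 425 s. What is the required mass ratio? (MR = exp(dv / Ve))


Ve = 425 * 9.81 = 4169.25 m/s
MR = exp(3658 / 4169.25) = 2.405

2.405


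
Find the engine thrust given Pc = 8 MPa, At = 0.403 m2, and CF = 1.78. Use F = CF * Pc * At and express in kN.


F = 1.78 * 8e6 * 0.403 = 5.7387e+06 N = 5738.7 kN

5738.7 kN


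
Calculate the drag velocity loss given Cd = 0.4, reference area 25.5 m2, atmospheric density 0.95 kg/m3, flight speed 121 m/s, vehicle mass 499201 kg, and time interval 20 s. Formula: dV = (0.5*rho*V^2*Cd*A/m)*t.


D = 0.5 * 0.95 * 121^2 * 0.4 * 25.5 = 70935.65 N
a = 70935.65 / 499201 = 0.1421 m/s2
dV = 0.1421 * 20 = 2.8 m/s

2.8 m/s


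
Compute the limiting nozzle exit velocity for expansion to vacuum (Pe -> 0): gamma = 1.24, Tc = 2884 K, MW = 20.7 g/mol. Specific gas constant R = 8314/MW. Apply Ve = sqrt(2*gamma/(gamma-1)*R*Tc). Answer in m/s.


R = 8314 / 20.7 = 401.64 J/(kg.K)
Ve = sqrt(2 * 1.24 / (1.24 - 1) * 401.64 * 2884) = 3460 m/s

3460 m/s


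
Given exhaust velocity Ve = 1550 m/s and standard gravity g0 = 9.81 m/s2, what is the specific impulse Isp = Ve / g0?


Isp = Ve / g0 = 1550 / 9.81 = 158.0 s

158.0 s


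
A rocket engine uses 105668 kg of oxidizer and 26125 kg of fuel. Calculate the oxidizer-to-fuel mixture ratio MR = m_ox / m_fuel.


MR = 105668 / 26125 = 4.04

4.04


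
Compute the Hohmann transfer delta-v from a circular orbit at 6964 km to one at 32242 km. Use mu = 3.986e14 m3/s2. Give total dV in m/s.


V1 = sqrt(mu/r1) = 7565.53 m/s
dV1 = V1*(sqrt(2*r2/(r1+r2)) - 1) = 2137.09 m/s
V2 = sqrt(mu/r2) = 3516.07 m/s
dV2 = V2*(1 - sqrt(2*r1/(r1+r2))) = 1420.39 m/s
Total dV = 3557 m/s

3557 m/s


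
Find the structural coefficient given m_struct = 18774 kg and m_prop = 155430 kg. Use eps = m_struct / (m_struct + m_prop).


eps = 18774 / (18774 + 155430) = 0.1078

0.1078


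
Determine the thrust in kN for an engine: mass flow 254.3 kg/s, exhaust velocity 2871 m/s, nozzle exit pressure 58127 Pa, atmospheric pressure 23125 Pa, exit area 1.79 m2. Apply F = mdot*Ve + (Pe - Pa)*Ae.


F = 254.3 * 2871 + (58127 - 23125) * 1.79 = 792749.0 N = 792.7 kN

792.7 kN


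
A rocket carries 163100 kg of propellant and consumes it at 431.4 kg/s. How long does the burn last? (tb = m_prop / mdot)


tb = 163100 / 431.4 = 378.1 s

378.1 s


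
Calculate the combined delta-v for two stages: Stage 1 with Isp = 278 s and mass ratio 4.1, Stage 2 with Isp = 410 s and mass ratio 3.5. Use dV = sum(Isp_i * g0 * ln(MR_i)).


dV1 = 278 * 9.81 * ln(4.1) = 3848.0 m/s
dV2 = 410 * 9.81 * ln(3.5) = 5038.7 m/s
Total dV = 3848.0 + 5038.7 = 8886.7 m/s ~ 8887 m/s

8887 m/s


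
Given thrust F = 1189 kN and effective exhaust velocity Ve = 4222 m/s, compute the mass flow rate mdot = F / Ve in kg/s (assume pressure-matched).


mdot = F / Ve = 1189000 / 4222 = 281.6 kg/s

281.6 kg/s


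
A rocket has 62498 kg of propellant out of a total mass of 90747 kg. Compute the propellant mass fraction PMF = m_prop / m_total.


PMF = 62498 / 90747 = 0.689

0.689


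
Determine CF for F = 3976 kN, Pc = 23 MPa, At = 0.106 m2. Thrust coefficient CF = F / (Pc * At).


CF = 3976000 / (23e6 * 0.106) = 1.63

1.63


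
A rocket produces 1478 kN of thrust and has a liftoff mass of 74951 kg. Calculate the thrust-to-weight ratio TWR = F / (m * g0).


TWR = 1478000 / (74951 * 9.81) = 2.01

2.01


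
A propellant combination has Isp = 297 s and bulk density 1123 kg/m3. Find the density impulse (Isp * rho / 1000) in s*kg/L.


rho*Isp = 297 * 1123 / 1000 = 334 s*kg/L

334 s*kg/L


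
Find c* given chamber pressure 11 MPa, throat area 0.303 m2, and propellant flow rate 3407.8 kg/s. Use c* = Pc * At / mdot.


c* = 11e6 * 0.303 / 3407.8 = 978 m/s

978 m/s


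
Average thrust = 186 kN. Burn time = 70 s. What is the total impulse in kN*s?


It = 186 * 70 = 13020 kN*s

13020 kN*s


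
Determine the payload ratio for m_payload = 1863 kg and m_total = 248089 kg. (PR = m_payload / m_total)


PR = 1863 / 248089 = 0.0075

0.0075


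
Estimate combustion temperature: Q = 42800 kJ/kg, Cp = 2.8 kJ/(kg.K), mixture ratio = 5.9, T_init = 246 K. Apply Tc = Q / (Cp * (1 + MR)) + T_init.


Tc = 42800 / (2.8 * (1 + 5.9)) + 246 = 2461 K

2461 K


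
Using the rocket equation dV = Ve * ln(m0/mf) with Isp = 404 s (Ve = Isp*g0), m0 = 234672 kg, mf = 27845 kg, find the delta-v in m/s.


Ve = 404 * 9.81 = 3963.24 m/s
dV = 3963.24 * ln(234672/27845) = 8448 m/s

8448 m/s


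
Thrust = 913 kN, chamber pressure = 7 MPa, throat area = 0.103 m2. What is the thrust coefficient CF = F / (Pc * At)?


CF = 913000 / (7e6 * 0.103) = 1.27

1.27


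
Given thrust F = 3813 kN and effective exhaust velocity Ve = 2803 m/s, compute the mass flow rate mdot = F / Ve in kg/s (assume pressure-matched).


mdot = F / Ve = 3813000 / 2803 = 1360.3 kg/s

1360.3 kg/s


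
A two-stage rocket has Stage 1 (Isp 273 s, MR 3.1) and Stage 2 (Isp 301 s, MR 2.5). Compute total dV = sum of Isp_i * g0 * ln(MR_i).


dV1 = 273 * 9.81 * ln(3.1) = 3030.0 m/s
dV2 = 301 * 9.81 * ln(2.5) = 2705.6 m/s
Total dV = 3030.0 + 2705.6 = 5735.6 m/s ~ 5736 m/s

5736 m/s


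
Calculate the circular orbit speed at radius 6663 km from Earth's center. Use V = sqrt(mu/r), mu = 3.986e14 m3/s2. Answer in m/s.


V = sqrt(3.986e14 / 6663000) = 7735 m/s

7735 m/s


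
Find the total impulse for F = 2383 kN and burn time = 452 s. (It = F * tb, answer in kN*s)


It = 2383 * 452 = 1077116 kN*s

1077116 kN*s


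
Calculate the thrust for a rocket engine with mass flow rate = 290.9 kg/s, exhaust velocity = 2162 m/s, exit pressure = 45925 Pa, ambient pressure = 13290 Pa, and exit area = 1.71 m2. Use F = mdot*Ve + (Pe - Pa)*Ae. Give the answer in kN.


F = 290.9 * 2162 + (45925 - 13290) * 1.71 = 684732.0 N = 684.7 kN

684.7 kN


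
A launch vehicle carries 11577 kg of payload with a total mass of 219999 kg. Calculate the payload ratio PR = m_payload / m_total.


PR = 11577 / 219999 = 0.0526

0.0526


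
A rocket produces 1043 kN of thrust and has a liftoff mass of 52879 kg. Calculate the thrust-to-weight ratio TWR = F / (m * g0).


TWR = 1043000 / (52879 * 9.81) = 2.01

2.01


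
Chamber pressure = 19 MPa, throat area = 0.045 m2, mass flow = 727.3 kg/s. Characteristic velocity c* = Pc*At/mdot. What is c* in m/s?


c* = 19e6 * 0.045 / 727.3 = 1176 m/s

1176 m/s


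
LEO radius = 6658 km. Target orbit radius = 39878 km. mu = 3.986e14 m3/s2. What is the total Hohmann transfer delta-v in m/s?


V1 = sqrt(mu/r1) = 7737.43 m/s
dV1 = V1*(sqrt(2*r2/(r1+r2)) - 1) = 2391.97 m/s
V2 = sqrt(mu/r2) = 3161.56 m/s
dV2 = V2*(1 - sqrt(2*r1/(r1+r2))) = 1470.37 m/s
Total dV = 3862 m/s

3862 m/s


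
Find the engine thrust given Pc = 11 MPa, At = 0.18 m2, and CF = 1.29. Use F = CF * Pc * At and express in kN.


F = 1.29 * 11e6 * 0.18 = 2.5542e+06 N = 2554.2 kN

2554.2 kN


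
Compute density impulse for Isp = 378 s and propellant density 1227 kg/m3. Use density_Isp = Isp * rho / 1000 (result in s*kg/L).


rho*Isp = 378 * 1227 / 1000 = 464 s*kg/L

464 s*kg/L


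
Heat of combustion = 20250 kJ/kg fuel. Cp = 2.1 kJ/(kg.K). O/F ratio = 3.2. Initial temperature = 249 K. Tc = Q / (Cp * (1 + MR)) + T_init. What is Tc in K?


Tc = 20250 / (2.1 * (1 + 3.2)) + 249 = 2545 K

2545 K


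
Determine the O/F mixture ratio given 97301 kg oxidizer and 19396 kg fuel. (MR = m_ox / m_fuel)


MR = 97301 / 19396 = 5.02

5.02


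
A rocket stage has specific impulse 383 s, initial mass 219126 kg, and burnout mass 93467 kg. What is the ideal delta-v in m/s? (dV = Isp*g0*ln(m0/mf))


Ve = 383 * 9.81 = 3757.23 m/s
dV = 3757.23 * ln(219126/93467) = 3201 m/s

3201 m/s


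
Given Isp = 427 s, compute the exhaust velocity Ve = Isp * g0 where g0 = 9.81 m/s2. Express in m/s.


Ve = Isp * g0 = 427 * 9.81 = 4188.9 m/s

4188.9 m/s


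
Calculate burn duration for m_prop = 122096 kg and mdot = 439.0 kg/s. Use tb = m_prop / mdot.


tb = 122096 / 439.0 = 278.1 s

278.1 s


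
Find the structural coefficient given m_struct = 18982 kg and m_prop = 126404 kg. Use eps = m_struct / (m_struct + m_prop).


eps = 18982 / (18982 + 126404) = 0.1306

0.1306


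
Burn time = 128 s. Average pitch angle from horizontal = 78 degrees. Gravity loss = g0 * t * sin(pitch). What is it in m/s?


GL = 9.81 * 128 * sin(78 deg) = 1228 m/s

1228 m/s


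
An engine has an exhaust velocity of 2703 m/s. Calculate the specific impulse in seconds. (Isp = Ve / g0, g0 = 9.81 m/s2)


Isp = Ve / g0 = 2703 / 9.81 = 275.5 s

275.5 s


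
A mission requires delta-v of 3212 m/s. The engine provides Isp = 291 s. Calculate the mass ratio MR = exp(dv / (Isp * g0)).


Ve = 291 * 9.81 = 2854.71 m/s
MR = exp(3212 / 2854.71) = 3.081

3.081


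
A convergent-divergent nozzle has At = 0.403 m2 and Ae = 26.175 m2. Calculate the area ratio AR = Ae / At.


AR = 26.175 / 0.403 = 65.0

65.0


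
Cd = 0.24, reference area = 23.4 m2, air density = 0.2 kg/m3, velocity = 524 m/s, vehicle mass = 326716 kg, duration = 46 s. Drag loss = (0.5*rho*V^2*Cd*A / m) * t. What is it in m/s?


D = 0.5 * 0.2 * 524^2 * 0.24 * 23.4 = 154201.88 N
a = 154201.88 / 326716 = 0.472 m/s2
dV = 0.472 * 46 = 21.7 m/s

21.7 m/s


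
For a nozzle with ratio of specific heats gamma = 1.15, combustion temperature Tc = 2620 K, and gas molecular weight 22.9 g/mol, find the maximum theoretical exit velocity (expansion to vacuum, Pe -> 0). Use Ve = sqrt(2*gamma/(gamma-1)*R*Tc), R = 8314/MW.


R = 8314 / 22.9 = 363.06 J/(kg.K)
Ve = sqrt(2 * 1.15 / (1.15 - 1) * 363.06 * 2620) = 3819 m/s

3819 m/s


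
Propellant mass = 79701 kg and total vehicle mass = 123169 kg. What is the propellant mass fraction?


PMF = 79701 / 123169 = 0.647

0.647


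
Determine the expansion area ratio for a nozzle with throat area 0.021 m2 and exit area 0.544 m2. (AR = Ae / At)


AR = 0.544 / 0.021 = 25.9

25.9


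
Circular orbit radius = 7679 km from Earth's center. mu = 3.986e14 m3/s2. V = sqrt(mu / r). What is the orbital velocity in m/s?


V = sqrt(3.986e14 / 7679000) = 7205 m/s

7205 m/s


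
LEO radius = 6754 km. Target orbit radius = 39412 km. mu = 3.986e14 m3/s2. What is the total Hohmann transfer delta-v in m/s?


V1 = sqrt(mu/r1) = 7682.24 m/s
dV1 = V1*(sqrt(2*r2/(r1+r2)) - 1) = 2355.96 m/s
V2 = sqrt(mu/r2) = 3180.2 m/s
dV2 = V2*(1 - sqrt(2*r1/(r1+r2))) = 1459.96 m/s
Total dV = 3816 m/s

3816 m/s


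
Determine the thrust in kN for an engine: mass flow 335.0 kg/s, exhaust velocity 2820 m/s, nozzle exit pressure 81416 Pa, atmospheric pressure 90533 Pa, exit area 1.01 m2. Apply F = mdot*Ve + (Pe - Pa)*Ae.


F = 335.0 * 2820 + (81416 - 90533) * 1.01 = 935492.0 N = 935.5 kN

935.5 kN


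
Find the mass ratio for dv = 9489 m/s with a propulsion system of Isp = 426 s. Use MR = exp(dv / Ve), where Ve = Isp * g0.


Ve = 426 * 9.81 = 4179.06 m/s
MR = exp(9489 / 4179.06) = 9.685

9.685


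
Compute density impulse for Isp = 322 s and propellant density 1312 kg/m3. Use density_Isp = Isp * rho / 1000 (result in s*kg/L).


rho*Isp = 322 * 1312 / 1000 = 422 s*kg/L

422 s*kg/L


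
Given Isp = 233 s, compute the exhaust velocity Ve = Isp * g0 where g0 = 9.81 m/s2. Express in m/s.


Ve = Isp * g0 = 233 * 9.81 = 2285.7 m/s

2285.7 m/s


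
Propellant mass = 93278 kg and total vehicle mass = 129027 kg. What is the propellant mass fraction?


PMF = 93278 / 129027 = 0.723

0.723


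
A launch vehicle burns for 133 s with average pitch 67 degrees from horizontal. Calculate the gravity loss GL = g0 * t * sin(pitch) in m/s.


GL = 9.81 * 133 * sin(67 deg) = 1201 m/s

1201 m/s


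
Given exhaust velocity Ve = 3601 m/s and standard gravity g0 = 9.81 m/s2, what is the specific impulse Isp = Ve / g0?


Isp = Ve / g0 = 3601 / 9.81 = 367.1 s

367.1 s


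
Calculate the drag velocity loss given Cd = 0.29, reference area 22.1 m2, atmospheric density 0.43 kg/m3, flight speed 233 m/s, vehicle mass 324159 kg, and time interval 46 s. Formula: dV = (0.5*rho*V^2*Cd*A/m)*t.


D = 0.5 * 0.43 * 233^2 * 0.29 * 22.1 = 74806.71 N
a = 74806.71 / 324159 = 0.2308 m/s2
dV = 0.2308 * 46 = 10.6 m/s

10.6 m/s


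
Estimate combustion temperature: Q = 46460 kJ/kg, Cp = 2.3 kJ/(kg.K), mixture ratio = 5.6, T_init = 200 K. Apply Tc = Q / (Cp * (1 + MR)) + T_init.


Tc = 46460 / (2.3 * (1 + 5.6)) + 200 = 3261 K

3261 K


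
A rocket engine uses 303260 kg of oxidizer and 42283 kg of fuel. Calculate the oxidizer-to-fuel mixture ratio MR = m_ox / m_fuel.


MR = 303260 / 42283 = 7.17

7.17


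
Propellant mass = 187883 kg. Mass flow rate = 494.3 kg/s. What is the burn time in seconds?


tb = 187883 / 494.3 = 380.1 s

380.1 s


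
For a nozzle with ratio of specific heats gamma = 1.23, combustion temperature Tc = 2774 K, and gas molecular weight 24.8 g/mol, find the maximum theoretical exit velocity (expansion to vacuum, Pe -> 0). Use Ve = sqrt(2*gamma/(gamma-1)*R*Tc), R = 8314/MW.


R = 8314 / 24.8 = 335.24 J/(kg.K)
Ve = sqrt(2 * 1.23 / (1.23 - 1) * 335.24 * 2774) = 3154 m/s

3154 m/s


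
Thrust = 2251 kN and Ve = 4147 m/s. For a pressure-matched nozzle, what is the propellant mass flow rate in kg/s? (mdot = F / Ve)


mdot = F / Ve = 2251000 / 4147 = 542.8 kg/s

542.8 kg/s


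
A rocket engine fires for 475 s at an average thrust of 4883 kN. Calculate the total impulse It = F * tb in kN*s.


It = 4883 * 475 = 2319425 kN*s

2319425 kN*s


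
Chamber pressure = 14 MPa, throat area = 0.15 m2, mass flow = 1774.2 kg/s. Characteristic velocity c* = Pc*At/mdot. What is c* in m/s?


c* = 14e6 * 0.15 / 1774.2 = 1184 m/s

1184 m/s


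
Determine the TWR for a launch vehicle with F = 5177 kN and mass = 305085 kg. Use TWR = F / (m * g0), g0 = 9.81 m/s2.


TWR = 5177000 / (305085 * 9.81) = 1.73

1.73


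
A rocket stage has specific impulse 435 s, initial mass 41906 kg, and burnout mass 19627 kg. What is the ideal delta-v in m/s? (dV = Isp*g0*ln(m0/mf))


Ve = 435 * 9.81 = 4267.35 m/s
dV = 4267.35 * ln(41906/19627) = 3237 m/s

3237 m/s


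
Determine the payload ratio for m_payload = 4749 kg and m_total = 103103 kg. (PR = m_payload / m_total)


PR = 4749 / 103103 = 0.0461

0.0461


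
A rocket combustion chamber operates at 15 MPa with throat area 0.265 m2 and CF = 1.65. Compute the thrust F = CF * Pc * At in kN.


F = 1.65 * 15e6 * 0.265 = 6.5588e+06 N = 6558.8 kN

6558.8 kN


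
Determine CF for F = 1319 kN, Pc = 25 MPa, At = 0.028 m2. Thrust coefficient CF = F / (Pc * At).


CF = 1319000 / (25e6 * 0.028) = 1.88

1.88


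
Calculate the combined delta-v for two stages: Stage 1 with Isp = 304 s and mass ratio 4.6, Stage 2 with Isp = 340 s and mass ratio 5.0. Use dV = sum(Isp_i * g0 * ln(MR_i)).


dV1 = 304 * 9.81 * ln(4.6) = 4551.1 m/s
dV2 = 340 * 9.81 * ln(5.0) = 5368.1 m/s
Total dV = 4551.1 + 5368.1 = 9919.2 m/s ~ 9919 m/s

9919 m/s


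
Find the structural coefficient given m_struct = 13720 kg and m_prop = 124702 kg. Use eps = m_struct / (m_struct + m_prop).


eps = 13720 / (13720 + 124702) = 0.0991

0.0991


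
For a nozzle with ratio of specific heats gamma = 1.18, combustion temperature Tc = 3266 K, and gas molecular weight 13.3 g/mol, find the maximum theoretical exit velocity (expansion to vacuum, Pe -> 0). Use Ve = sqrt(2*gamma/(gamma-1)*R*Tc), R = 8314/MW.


R = 8314 / 13.3 = 625.11 J/(kg.K)
Ve = sqrt(2 * 1.18 / (1.18 - 1) * 625.11 * 3266) = 5174 m/s

5174 m/s


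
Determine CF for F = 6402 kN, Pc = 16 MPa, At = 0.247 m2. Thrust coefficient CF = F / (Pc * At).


CF = 6402000 / (16e6 * 0.247) = 1.62

1.62


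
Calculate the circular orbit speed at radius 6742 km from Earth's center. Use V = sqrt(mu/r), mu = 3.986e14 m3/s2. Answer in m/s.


V = sqrt(3.986e14 / 6742000) = 7689 m/s

7689 m/s


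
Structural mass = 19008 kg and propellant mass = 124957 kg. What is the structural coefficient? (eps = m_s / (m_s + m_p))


eps = 19008 / (19008 + 124957) = 0.132

0.132


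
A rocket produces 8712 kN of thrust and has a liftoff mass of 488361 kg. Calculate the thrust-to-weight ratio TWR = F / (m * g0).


TWR = 8712000 / (488361 * 9.81) = 1.82

1.82


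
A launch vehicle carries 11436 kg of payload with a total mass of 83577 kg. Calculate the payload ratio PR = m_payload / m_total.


PR = 11436 / 83577 = 0.1368

0.1368


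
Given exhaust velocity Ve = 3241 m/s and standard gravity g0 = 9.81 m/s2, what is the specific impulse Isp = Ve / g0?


Isp = Ve / g0 = 3241 / 9.81 = 330.4 s

330.4 s


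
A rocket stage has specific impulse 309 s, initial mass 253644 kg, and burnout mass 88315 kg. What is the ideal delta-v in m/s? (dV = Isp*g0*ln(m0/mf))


Ve = 309 * 9.81 = 3031.29 m/s
dV = 3031.29 * ln(253644/88315) = 3198 m/s

3198 m/s


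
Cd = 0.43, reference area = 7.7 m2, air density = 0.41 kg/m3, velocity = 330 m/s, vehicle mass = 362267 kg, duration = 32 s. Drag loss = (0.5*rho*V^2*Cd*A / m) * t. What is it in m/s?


D = 0.5 * 0.41 * 330^2 * 0.43 * 7.7 = 73916.42 N
a = 73916.42 / 362267 = 0.204 m/s2
dV = 0.204 * 32 = 6.5 m/s

6.5 m/s


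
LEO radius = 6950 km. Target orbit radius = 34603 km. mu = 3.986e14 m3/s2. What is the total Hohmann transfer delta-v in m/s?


V1 = sqrt(mu/r1) = 7573.14 m/s
dV1 = V1*(sqrt(2*r2/(r1+r2)) - 1) = 2200.28 m/s
V2 = sqrt(mu/r2) = 3394.0 m/s
dV2 = V2*(1 - sqrt(2*r1/(r1+r2))) = 1431.01 m/s
Total dV = 3631 m/s

3631 m/s


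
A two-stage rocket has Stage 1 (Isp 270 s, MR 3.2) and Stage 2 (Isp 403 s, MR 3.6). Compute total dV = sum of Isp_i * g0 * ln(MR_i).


dV1 = 270 * 9.81 * ln(3.2) = 3080.8 m/s
dV2 = 403 * 9.81 * ln(3.6) = 5064.1 m/s
Total dV = 3080.8 + 5064.1 = 8144.9 m/s ~ 8145 m/s

8145 m/s


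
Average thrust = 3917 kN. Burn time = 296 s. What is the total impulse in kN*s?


It = 3917 * 296 = 1159432 kN*s

1159432 kN*s


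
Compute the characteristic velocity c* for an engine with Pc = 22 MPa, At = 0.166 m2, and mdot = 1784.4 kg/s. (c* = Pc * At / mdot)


c* = 22e6 * 0.166 / 1784.4 = 2047 m/s

2047 m/s


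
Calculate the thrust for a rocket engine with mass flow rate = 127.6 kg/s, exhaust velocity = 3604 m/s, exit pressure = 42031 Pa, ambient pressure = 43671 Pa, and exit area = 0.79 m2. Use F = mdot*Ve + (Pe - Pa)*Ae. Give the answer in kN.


F = 127.6 * 3604 + (42031 - 43671) * 0.79 = 458575.0 N = 458.6 kN

458.6 kN


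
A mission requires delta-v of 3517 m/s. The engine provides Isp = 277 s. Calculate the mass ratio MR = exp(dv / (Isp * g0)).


Ve = 277 * 9.81 = 2717.37 m/s
MR = exp(3517 / 2717.37) = 3.648

3.648


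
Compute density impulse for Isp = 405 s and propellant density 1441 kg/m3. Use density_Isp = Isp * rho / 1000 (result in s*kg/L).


rho*Isp = 405 * 1441 / 1000 = 584 s*kg/L

584 s*kg/L


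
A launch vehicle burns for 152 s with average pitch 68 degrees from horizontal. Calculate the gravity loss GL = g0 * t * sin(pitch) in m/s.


GL = 9.81 * 152 * sin(68 deg) = 1383 m/s

1383 m/s


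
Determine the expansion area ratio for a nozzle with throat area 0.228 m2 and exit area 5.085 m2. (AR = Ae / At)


AR = 5.085 / 0.228 = 22.3

22.3


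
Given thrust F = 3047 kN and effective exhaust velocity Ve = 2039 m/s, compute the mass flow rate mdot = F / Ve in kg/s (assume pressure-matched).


mdot = F / Ve = 3047000 / 2039 = 1494.4 kg/s

1494.4 kg/s


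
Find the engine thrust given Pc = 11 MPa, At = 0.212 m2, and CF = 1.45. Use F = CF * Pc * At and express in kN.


F = 1.45 * 11e6 * 0.212 = 3.3814e+06 N = 3381.4 kN

3381.4 kN


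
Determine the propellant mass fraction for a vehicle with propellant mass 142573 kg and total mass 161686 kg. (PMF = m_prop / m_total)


PMF = 142573 / 161686 = 0.882

0.882


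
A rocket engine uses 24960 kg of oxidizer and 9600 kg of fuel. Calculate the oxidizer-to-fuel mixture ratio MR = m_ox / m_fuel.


MR = 24960 / 9600 = 2.6

2.6


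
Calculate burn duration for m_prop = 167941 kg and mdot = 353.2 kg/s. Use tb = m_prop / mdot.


tb = 167941 / 353.2 = 475.5 s

475.5 s


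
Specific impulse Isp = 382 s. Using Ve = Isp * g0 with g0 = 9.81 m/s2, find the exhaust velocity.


Ve = Isp * g0 = 382 * 9.81 = 3747.4 m/s

3747.4 m/s


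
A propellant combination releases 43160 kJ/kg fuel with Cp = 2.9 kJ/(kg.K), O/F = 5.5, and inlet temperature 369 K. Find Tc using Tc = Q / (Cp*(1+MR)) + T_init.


Tc = 43160 / (2.9 * (1 + 5.5)) + 369 = 2659 K

2659 K


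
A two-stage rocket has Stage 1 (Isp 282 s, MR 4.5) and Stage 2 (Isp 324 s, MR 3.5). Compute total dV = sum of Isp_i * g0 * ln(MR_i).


dV1 = 282 * 9.81 * ln(4.5) = 4160.9 m/s
dV2 = 324 * 9.81 * ln(3.5) = 3981.8 m/s
Total dV = 4160.9 + 3981.8 = 8142.7 m/s ~ 8143 m/s

8143 m/s


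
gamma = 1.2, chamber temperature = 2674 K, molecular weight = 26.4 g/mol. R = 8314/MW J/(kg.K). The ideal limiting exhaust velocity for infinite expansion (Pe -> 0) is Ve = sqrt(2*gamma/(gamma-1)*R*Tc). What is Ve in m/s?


R = 8314 / 26.4 = 314.92 J/(kg.K)
Ve = sqrt(2 * 1.2 / (1.2 - 1) * 314.92 * 2674) = 3179 m/s

3179 m/s


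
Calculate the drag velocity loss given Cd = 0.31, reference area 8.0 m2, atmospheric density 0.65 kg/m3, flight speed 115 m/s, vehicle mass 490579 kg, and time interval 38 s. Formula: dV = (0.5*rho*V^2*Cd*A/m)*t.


D = 0.5 * 0.65 * 115^2 * 0.31 * 8.0 = 10659.35 N
a = 10659.35 / 490579 = 0.0217 m/s2
dV = 0.0217 * 38 = 0.8 m/s

0.8 m/s


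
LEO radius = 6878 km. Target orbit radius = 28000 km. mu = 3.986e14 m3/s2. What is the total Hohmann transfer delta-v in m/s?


V1 = sqrt(mu/r1) = 7612.68 m/s
dV1 = V1*(sqrt(2*r2/(r1+r2)) - 1) = 2033.51 m/s
V2 = sqrt(mu/r2) = 3773.02 m/s
dV2 = V2*(1 - sqrt(2*r1/(r1+r2))) = 1403.51 m/s
Total dV = 3437 m/s

3437 m/s


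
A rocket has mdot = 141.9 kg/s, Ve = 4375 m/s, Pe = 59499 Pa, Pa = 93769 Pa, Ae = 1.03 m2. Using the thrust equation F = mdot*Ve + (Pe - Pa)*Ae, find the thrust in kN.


F = 141.9 * 4375 + (59499 - 93769) * 1.03 = 585514.0 N = 585.5 kN

585.5 kN


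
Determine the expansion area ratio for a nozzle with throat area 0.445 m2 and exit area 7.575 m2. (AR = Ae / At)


AR = 7.575 / 0.445 = 17.0

17.0


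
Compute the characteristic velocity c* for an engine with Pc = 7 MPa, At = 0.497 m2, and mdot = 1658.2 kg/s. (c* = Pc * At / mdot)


c* = 7e6 * 0.497 / 1658.2 = 2098 m/s

2098 m/s


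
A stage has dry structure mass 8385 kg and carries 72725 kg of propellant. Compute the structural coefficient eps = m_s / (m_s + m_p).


eps = 8385 / (8385 + 72725) = 0.1034

0.1034


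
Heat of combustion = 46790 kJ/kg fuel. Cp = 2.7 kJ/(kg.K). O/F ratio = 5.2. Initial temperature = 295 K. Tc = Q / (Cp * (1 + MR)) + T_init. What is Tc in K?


Tc = 46790 / (2.7 * (1 + 5.2)) + 295 = 3090 K

3090 K


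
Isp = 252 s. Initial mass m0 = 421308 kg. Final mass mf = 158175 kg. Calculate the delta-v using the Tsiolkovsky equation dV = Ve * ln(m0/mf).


Ve = 252 * 9.81 = 2472.12 m/s
dV = 2472.12 * ln(421308/158175) = 2422 m/s

2422 m/s


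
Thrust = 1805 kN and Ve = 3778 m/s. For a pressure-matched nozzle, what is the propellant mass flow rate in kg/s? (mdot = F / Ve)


mdot = F / Ve = 1805000 / 3778 = 477.8 kg/s

477.8 kg/s


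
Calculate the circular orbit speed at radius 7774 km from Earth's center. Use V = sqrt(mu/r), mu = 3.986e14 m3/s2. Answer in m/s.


V = sqrt(3.986e14 / 7774000) = 7161 m/s

7161 m/s


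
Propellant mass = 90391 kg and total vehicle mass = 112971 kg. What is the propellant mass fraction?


PMF = 90391 / 112971 = 0.8

0.8


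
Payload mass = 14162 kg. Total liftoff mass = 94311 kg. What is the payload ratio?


PR = 14162 / 94311 = 0.1502

0.1502


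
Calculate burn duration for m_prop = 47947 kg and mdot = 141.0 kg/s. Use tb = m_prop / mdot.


tb = 47947 / 141.0 = 340.0 s

340.0 s


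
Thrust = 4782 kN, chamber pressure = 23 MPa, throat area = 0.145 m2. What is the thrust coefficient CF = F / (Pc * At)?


CF = 4782000 / (23e6 * 0.145) = 1.43

1.43


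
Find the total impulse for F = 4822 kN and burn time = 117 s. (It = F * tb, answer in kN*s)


It = 4822 * 117 = 564174 kN*s

564174 kN*s


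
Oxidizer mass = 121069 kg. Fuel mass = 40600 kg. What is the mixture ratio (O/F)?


MR = 121069 / 40600 = 2.98

2.98


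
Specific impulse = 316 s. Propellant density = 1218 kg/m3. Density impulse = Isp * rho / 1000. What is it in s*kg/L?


rho*Isp = 316 * 1218 / 1000 = 385 s*kg/L

385 s*kg/L


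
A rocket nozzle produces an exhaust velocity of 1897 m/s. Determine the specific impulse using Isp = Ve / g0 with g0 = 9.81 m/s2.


Isp = Ve / g0 = 1897 / 9.81 = 193.4 s

193.4 s


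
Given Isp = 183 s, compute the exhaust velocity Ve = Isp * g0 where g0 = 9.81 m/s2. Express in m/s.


Ve = Isp * g0 = 183 * 9.81 = 1795.2 m/s

1795.2 m/s


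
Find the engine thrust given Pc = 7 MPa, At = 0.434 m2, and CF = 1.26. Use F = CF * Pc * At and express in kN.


F = 1.26 * 7e6 * 0.434 = 3.8279e+06 N = 3827.9 kN

3827.9 kN


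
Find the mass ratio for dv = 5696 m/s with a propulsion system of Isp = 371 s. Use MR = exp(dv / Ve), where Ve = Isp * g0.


Ve = 371 * 9.81 = 3639.51 m/s
MR = exp(5696 / 3639.51) = 4.783

4.783


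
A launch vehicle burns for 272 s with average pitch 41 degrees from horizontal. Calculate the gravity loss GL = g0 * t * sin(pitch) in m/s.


GL = 9.81 * 272 * sin(41 deg) = 1751 m/s

1751 m/s


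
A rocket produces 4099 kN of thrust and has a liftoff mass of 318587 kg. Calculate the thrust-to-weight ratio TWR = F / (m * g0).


TWR = 4099000 / (318587 * 9.81) = 1.31

1.31


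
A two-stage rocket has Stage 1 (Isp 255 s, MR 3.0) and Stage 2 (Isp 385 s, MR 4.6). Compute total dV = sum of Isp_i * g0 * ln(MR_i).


dV1 = 255 * 9.81 * ln(3.0) = 2748.2 m/s
dV2 = 385 * 9.81 * ln(4.6) = 5763.7 m/s
Total dV = 2748.2 + 5763.7 = 8511.9 m/s ~ 8512 m/s

8512 m/s


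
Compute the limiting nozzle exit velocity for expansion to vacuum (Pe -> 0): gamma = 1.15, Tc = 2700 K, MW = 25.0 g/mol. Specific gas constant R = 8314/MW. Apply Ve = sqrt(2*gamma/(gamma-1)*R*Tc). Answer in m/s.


R = 8314 / 25.0 = 332.56 J/(kg.K)
Ve = sqrt(2 * 1.15 / (1.15 - 1) * 332.56 * 2700) = 3711 m/s

3711 m/s


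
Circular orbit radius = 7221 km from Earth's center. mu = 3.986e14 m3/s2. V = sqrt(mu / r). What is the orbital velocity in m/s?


V = sqrt(3.986e14 / 7221000) = 7430 m/s

7430 m/s


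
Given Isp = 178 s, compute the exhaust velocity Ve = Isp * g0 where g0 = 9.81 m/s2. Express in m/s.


Ve = Isp * g0 = 178 * 9.81 = 1746.2 m/s

1746.2 m/s


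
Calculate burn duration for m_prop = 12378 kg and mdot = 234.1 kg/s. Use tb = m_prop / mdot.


tb = 12378 / 234.1 = 52.9 s

52.9 s


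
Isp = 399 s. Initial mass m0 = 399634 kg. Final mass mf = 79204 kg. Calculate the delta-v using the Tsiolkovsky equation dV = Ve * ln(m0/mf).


Ve = 399 * 9.81 = 3914.19 m/s
dV = 3914.19 * ln(399634/79204) = 6335 m/s

6335 m/s


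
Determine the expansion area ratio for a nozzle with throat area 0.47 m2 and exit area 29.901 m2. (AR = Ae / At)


AR = 29.901 / 0.47 = 63.6

63.6


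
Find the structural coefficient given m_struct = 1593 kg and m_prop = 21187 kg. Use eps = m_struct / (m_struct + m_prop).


eps = 1593 / (1593 + 21187) = 0.0699

0.0699


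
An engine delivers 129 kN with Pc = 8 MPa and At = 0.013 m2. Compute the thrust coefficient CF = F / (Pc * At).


CF = 129000 / (8e6 * 0.013) = 1.24

1.24


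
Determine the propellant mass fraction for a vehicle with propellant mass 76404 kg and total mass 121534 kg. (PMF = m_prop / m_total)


PMF = 76404 / 121534 = 0.629

0.629


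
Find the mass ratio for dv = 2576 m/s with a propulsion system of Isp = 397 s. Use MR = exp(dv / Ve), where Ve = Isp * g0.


Ve = 397 * 9.81 = 3894.57 m/s
MR = exp(2576 / 3894.57) = 1.938

1.938


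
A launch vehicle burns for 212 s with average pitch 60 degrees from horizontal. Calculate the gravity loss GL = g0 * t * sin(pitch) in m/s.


GL = 9.81 * 212 * sin(60 deg) = 1801 m/s

1801 m/s


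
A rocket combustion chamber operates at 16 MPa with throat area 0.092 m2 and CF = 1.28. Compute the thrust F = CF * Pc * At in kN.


F = 1.28 * 16e6 * 0.092 = 1.8842e+06 N = 1884.2 kN

1884.2 kN


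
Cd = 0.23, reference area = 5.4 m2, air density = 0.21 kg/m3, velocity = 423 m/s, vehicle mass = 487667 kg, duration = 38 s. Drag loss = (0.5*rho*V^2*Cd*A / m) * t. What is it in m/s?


D = 0.5 * 0.21 * 423^2 * 0.23 * 5.4 = 23334.13 N
a = 23334.13 / 487667 = 0.0478 m/s2
dV = 0.0478 * 38 = 1.8 m/s

1.8 m/s


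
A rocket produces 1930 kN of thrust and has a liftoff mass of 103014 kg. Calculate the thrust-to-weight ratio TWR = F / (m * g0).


TWR = 1930000 / (103014 * 9.81) = 1.91

1.91


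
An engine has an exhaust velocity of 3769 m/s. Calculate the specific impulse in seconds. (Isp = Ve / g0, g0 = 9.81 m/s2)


Isp = Ve / g0 = 3769 / 9.81 = 384.2 s

384.2 s


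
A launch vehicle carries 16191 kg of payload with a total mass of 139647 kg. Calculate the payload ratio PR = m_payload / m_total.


PR = 16191 / 139647 = 0.1159

0.1159


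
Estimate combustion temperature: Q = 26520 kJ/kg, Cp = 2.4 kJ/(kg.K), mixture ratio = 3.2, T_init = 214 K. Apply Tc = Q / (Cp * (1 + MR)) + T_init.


Tc = 26520 / (2.4 * (1 + 3.2)) + 214 = 2845 K

2845 K


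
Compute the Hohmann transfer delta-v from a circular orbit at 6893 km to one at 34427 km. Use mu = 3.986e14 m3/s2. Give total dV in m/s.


V1 = sqrt(mu/r1) = 7604.39 m/s
dV1 = V1*(sqrt(2*r2/(r1+r2)) - 1) = 2211.93 m/s
V2 = sqrt(mu/r2) = 3402.66 m/s
dV2 = V2*(1 - sqrt(2*r1/(r1+r2))) = 1437.23 m/s
Total dV = 3649 m/s

3649 m/s


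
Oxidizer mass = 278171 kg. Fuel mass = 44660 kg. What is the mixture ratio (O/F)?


MR = 278171 / 44660 = 6.23

6.23


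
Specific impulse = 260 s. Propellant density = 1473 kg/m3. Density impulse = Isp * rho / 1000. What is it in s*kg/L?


rho*Isp = 260 * 1473 / 1000 = 383 s*kg/L

383 s*kg/L


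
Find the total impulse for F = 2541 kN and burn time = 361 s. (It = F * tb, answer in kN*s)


It = 2541 * 361 = 917301 kN*s

917301 kN*s


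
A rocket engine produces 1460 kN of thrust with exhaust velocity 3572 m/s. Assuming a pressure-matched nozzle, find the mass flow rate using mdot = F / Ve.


mdot = F / Ve = 1460000 / 3572 = 408.7 kg/s

408.7 kg/s


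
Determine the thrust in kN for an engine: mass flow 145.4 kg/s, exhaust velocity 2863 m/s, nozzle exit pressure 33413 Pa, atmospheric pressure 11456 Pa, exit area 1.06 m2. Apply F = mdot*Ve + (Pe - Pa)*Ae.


F = 145.4 * 2863 + (33413 - 11456) * 1.06 = 439555.0 N = 439.6 kN

439.6 kN


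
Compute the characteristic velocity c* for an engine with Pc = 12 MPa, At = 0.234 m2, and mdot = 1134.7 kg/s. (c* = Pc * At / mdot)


c* = 12e6 * 0.234 / 1134.7 = 2475 m/s

2475 m/s


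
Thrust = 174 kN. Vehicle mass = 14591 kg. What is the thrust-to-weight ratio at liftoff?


TWR = 174000 / (14591 * 9.81) = 1.22

1.22


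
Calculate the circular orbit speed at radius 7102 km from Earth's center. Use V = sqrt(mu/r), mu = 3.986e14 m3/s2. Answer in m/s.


V = sqrt(3.986e14 / 7102000) = 7492 m/s

7492 m/s


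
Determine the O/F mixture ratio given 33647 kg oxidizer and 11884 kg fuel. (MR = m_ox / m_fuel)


MR = 33647 / 11884 = 2.83

2.83


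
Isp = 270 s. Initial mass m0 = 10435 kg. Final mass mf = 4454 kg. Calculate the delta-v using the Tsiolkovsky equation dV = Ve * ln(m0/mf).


Ve = 270 * 9.81 = 2648.7 m/s
dV = 2648.7 * ln(10435/4454) = 2255 m/s

2255 m/s


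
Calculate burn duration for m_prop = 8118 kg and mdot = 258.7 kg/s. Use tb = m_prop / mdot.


tb = 8118 / 258.7 = 31.4 s

31.4 s


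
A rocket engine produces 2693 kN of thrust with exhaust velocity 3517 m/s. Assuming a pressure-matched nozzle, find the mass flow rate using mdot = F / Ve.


mdot = F / Ve = 2693000 / 3517 = 765.7 kg/s

765.7 kg/s


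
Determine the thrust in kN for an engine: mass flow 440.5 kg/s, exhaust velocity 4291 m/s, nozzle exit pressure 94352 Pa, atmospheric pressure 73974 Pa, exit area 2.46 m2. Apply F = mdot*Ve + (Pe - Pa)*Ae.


F = 440.5 * 4291 + (94352 - 73974) * 2.46 = 1.9403e+06 N = 1940.3 kN

1940.3 kN


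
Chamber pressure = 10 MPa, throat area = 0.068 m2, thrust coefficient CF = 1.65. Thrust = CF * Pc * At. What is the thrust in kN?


F = 1.65 * 10e6 * 0.068 = 1.1220e+06 N = 1122.0 kN

1122.0 kN


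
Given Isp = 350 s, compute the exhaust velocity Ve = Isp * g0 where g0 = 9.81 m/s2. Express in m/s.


Ve = Isp * g0 = 350 * 9.81 = 3433.5 m/s

3433.5 m/s


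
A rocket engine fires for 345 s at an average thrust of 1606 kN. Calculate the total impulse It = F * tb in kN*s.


It = 1606 * 345 = 554070 kN*s

554070 kN*s


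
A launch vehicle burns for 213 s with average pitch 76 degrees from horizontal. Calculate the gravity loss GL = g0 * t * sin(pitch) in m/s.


GL = 9.81 * 213 * sin(76 deg) = 2027 m/s

2027 m/s
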